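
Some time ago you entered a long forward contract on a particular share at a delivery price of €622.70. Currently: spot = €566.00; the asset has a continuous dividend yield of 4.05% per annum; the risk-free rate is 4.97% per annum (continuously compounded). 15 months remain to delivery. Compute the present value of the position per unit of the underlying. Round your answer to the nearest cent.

-€47.13

Current fair forward for the remaining 15 months: F = S·e^((r − q)·T), (r − q) = 0.0497 − 0.0405 = 0.0092
F = 566.00 · e^(0.0092 × 15/12) = 566.00 × 1.011566 = 572.5464
Value of long forward = (F − K)·e^(−rT) = (572.5464 − 622.70) · e^(−0.0497·15/12)
= -50.1536 × 0.939765 = -47.13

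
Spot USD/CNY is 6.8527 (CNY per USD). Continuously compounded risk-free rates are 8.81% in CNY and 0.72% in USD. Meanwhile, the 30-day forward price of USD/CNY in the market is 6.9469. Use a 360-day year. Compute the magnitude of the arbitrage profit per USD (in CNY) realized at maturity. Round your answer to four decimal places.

Fair forward: F* = S·e^(carry·T), with carry = (r_CNY − r_USD) = 0.0881 − 0.0072 = 0.0809
F* = 6.8527 · e^(0.0809 × 30/360) = 6.8527 · e^0.006742 = 6.8527 × 1.006765 = 6.8991
Market 6.9469 > fair 6.8991: forward overpriced → cash-and-carry (buy spot, short the forward).
At maturity, profit = |F_mkt − F*| = |6.9469 − 6.8991| = 0.0478 per USD (in CNY)

0.0478 per USD (in CNY)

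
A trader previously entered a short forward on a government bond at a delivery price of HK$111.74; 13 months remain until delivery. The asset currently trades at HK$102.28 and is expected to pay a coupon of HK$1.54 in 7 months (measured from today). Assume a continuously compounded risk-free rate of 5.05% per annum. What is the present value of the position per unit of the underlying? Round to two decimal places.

PV(remaining coupons) I = 1.54·e^(−0.0505·7/12) = 1.4953
Current forward F = (S − I)·e^(rT) = (102.28 − 1.4953)·e^(0.0505·13/12) = 100.7847 × 1.056233 = 106.4521
Value (long) = (F − K)·e^(−rT) = (106.4521 − 111.74) × 0.946761 = -5.0064
Short position value = −(long value) = HK$5.01

HK$5.01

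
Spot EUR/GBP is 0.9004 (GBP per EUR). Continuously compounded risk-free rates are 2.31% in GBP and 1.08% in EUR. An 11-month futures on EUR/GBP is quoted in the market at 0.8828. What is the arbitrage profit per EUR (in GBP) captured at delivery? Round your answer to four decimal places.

0.0278 per EUR (in GBP)

Fair futures: F* = S·e^(carry·T), with carry = (r_GBP − r_EUR) = 0.0231 − 0.0108 = 0.0123
F* = 0.9004 · e^(0.0123 × 11/12) = 0.9004 · e^0.011275 = 0.9004 × 1.011339 = 0.9106
Market 0.8828 < fair 0.9106: forward underpriced → reverse cash-and-carry (short spot, go long the forward).
At maturity, profit = |F_mkt − F*| = |0.8828 − 0.9106| = 0.0278 per EUR (in GBP)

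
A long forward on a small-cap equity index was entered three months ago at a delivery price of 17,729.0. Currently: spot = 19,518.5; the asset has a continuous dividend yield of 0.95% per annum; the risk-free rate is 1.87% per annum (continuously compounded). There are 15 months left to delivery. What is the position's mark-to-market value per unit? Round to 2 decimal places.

1968.70

Current fair forward for the remaining 15 months: F = S·e^((r − q)·T), (r − q) = 0.0187 − 0.0095 = 0.0092
F = 19518.5 · e^(0.0092 × 15/12) = 19518.5 × 1.01156638 = 19744.2584
Value of long forward = (F − K)·e^(−rT) = (19744.2584 − 17729.0) · e^(−0.0187·15/12)
= 2015.2584 × 0.97689608 = 1968.70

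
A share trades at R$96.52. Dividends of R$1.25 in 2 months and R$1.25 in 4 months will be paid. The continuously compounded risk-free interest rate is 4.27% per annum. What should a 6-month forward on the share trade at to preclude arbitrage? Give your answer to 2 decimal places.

PV(dividends) I = 1.25·e^(−0.0427·2/12) + 1.25·e^(−0.0427·4/12)
I = 1.2411 + 1.2323 = 2.4734
F = (S − I)·e^(rT) = (96.52 − 2.4734) · e^(0.0427·6/12)
= 94.0466 · e^0.021350 = 94.0466 × 1.021580 = R$96.08

R$96.08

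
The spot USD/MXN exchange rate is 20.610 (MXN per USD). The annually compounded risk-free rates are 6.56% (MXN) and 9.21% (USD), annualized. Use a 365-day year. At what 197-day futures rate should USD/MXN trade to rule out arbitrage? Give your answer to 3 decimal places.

By covered interest parity, F = S · (1+r_MXN)^T / (1+r_USD)^T
= 20.610 × 1.034888 / 1.048700 = 20.610 × 0.986829
F = 20.339 MXN per USD

20.339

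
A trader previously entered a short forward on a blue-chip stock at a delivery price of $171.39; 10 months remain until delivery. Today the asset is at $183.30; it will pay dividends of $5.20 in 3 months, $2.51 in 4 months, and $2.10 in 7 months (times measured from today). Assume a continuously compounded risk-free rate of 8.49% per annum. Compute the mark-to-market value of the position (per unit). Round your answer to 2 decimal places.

-$14.09

PV(remaining dividends) I = 5.20·e^(−0.0849·3/12) + 2.51·e^(−0.0849·4/12) + 2.10·e^(−0.0849·7/12) = 9.5293
Current forward F = (S − I)·e^(rT) = (183.30 − 9.5293)·e^(0.0849·10/12) = 173.7707 × 1.073313 = 186.5104
Value (long) = (F − K)·e^(−rT) = (186.5104 − 171.39) × 0.931695 = 14.0876
Short position value = −(long value) = -$14.09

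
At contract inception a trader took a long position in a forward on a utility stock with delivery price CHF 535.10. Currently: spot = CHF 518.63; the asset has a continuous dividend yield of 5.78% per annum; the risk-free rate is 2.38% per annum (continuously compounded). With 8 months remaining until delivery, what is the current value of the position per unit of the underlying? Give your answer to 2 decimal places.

-CHF 27.65

Current fair forward for the remaining 8 months: F = S·e^((r − q)·T), (r − q) = 0.0238 − 0.0578 = -0.0340
F = 518.63 · e^(-0.0340 × 8/12) = 518.63 × 0.977588 = 507.0065
Value of long forward = (F − K)·e^(−rT) = (507.0065 − 535.10) · e^(−0.0238·8/12)
= -28.0935 × 0.984259 = -27.65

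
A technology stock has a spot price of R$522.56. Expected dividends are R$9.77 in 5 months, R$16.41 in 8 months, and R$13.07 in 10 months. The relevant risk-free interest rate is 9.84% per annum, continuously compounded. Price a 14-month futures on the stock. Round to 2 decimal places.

R$544.87

PV(dividends) I = 9.77·e^(−0.0984·5/12) + 16.41·e^(−0.0984·8/12) + 13.07·e^(−0.0984·10/12)
I = 9.3775 + 15.3681 + 12.0410 = 36.7866
F = (S − I)·e^(rT) = (522.56 − 36.7866) · e^(0.0984·14/12)
= 485.7734 · e^0.114800 = 485.7734 × 1.121649 = R$544.87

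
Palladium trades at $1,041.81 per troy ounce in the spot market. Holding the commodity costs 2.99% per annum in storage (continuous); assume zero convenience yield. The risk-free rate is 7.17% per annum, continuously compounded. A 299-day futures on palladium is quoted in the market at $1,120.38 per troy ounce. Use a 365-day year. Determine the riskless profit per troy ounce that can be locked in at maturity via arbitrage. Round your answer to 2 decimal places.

Fair futures: F* = S·e^(carry·T), with carry = (r + u) = 0.0717 + 0.0299 = 0.1016
F* = 1041.81 · e^(0.1016 × 299/365) = 1041.81 · e^0.08322849 = 1041.81 × 1.08679010 = $1132.2288
Market $1120.38 < fair $1132.2288: forward underpriced → reverse cash-and-carry (short spot, go long the forward).
At maturity, profit = |F_mkt − F*| = |1120.38 − 1132.2288| = $11.85 per troy ounce

$11.85 per troy ounce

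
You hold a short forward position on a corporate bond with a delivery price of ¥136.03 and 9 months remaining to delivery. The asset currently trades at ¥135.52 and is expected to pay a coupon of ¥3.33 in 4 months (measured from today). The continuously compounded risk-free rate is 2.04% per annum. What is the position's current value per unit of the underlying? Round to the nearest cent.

PV(remaining coupons) I = 3.33·e^(−0.0204·4/12) = 3.3074
Current forward F = (S − I)·e^(rT) = (135.52 − 3.3074)·e^(0.0204·9/12) = 132.2126 × 1.015418 = 134.2511
Value (long) = (F − K)·e^(−rT) = (134.2511 − 136.03) × 0.984816 = -1.7519
Short position value = −(long value) = ¥1.75

¥1.75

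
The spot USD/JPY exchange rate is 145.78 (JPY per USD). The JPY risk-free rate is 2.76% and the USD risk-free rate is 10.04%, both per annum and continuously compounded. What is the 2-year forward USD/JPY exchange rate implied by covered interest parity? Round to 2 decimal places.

126.03

F = S·e^((r_JPY − r_USD)T) = 145.78 · e^((0.0276 − 0.1004) × 2)
= 145.78 · e^-0.145600 = 145.78 × 0.864503
F = 126.03 JPY per USD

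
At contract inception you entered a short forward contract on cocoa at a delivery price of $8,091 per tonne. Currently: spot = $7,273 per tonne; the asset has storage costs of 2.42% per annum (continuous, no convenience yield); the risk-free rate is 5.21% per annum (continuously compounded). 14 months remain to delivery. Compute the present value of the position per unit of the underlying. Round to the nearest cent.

Current fair forward for the remaining 14 months: F = S·e^((r + u)·T), (r + u) = 0.0521 + 0.0242 = 0.0763
F = 7273 · e^(0.0763 × 14/12) = 7273 × 1.09309887 = 7950.1081
Value of long forward = (F − K)·e^(−rT) = (7950.1081 − 8091) · e^(−0.0521·14/12)
= -140.8919 × 0.94102711 = -132.58
Short position value = −(long value) = $132.58

$132.58 per tonne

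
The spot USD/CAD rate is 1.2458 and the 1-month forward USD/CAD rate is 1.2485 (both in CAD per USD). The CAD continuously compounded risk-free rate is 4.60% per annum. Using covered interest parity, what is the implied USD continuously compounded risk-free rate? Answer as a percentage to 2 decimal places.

F = S·e^((r_CAD − r_USD)T) ⇒ r_USD = r_CAD − ln(F/S)/T
ln(1.2485/1.2458) = 0.002165; /(1/12) = 0.025980
r_USD = 0.0460 − 0.025980 = 0.020020
r_USD = 2.00%

2.00%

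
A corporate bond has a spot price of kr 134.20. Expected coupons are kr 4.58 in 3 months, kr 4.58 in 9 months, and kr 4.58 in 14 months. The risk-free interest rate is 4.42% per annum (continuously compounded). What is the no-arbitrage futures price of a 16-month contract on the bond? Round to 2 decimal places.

kr 128.23

PV(coupons) I = 4.58·e^(−0.0442·3/12) + 4.58·e^(−0.0442·9/12) + 4.58·e^(−0.0442·14/12)
I = 4.5297 + 4.4307 + 4.3498 = 13.3102
F = (S − I)·e^(rT) = (134.20 − 13.3102) · e^(0.0442·16/12)
= 120.8898 · e^0.058933 = 120.8898 × 1.060704 = kr 128.23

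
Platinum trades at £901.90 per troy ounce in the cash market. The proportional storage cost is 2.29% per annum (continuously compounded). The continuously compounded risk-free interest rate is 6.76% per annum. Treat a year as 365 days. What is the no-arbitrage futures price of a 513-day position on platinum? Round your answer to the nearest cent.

Net carry = r + u − y = 0.0676 + 0.0229 − 0.0000 = 0.0905
F = S·e^((r+u−y)T) = 901.90 · e^(0.0905 × 513/365) = 901.90 · e^0.127196
= 901.90 × 1.135640 = £1,024.23 per troy ounce

£1,024.23 per troy ounce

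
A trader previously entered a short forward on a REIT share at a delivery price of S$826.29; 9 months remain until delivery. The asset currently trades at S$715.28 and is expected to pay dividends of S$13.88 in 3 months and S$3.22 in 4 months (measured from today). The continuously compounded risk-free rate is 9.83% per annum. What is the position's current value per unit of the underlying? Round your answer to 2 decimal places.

PV(remaining dividends) I = 13.88·e^(−0.0983·3/12) + 3.22·e^(−0.0983·4/12) = 16.6593
Current forward F = (S − I)·e^(rT) = (715.28 − 16.6593)·e^(0.0983·9/12) = 698.6207 × 1.076511 = 752.0729
Value (long) = (F − K)·e^(−rT) = (752.0729 − 826.29) × 0.928927 = -68.9423
Short position value = −(long value) = S$68.94

S$68.94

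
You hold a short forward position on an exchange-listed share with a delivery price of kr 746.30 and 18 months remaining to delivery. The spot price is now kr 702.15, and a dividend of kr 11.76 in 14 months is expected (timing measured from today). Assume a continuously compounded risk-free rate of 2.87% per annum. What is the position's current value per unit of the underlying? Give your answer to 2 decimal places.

kr 24.08

PV(remaining dividends) I = 11.76·e^(−0.0287·14/12) = 11.3728
Current forward F = (S − I)·e^(rT) = (702.15 − 11.3728)·e^(0.0287·18/12) = 690.7772 × 1.043990 = 721.1645
Value (long) = (F − K)·e^(−rT) = (721.1645 − 746.30) × 0.957863 = -24.0764
Short position value = −(long value) = kr 24.08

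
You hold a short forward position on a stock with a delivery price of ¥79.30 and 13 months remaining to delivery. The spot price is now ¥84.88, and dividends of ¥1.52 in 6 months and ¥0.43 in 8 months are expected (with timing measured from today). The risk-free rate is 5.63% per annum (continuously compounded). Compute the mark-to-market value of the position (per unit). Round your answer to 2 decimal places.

-¥8.38

PV(remaining dividends) I = 1.52·e^(−0.0563·6/12) + 0.43·e^(−0.0563·8/12) = 1.8920
Current forward F = (S − I)·e^(rT) = (84.88 − 1.8920)·e^(0.0563·13/12) = 82.9880 × 1.062890 = 88.2071
Value (long) = (F − K)·e^(−rT) = (88.2071 − 79.30) × 0.940831 = 8.3801
Short position value = −(long value) = -¥8.38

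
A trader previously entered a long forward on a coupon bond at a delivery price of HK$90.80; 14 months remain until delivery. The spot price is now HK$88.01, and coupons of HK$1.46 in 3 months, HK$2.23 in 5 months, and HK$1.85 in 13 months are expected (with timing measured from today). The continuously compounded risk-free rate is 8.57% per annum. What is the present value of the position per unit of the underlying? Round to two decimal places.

HK$0.58

PV(remaining coupons) I = 1.46·e^(−0.0857·3/12) + 2.23·e^(−0.0857·5/12) + 1.85·e^(−0.0857·13/12) = 5.2668
Current forward F = (S − I)·e^(rT) = (88.01 − 5.2668)·e^(0.0857·14/12) = 82.7432 × 1.105152 = 91.4438
Value (long) = (F − K)·e^(−rT) = (91.4438 − 90.80) × 0.904852 = 0.5825
Value = HK$0.58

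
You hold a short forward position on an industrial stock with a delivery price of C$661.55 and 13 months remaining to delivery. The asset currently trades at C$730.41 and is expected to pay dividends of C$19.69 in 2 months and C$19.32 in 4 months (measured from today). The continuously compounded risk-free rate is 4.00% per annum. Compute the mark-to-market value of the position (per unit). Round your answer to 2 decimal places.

-C$58.29

PV(remaining dividends) I = 19.69·e^(−0.0400·2/12) + 19.32·e^(−0.0400·4/12) = 38.6233
Current forward F = (S − I)·e^(rT) = (730.41 − 38.6233)·e^(0.0400·13/12) = 691.7867 × 1.044286 = 722.4232
Value (long) = (F − K)·e^(−rT) = (722.4232 − 661.55) × 0.957592 = 58.2917
Short position value = −(long value) = -C$58.29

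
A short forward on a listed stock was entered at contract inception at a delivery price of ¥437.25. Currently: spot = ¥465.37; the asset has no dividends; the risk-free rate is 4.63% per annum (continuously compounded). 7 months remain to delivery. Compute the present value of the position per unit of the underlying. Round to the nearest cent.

-¥39.77

Current fair forward for the remaining 7 months: F = S·e^(r·T), r = 0.0463
F = 465.37 · e^(0.0463 × 7/12) = 465.37 × 1.027376 = 478.1100
Value of long forward = (F − K)·e^(−rT) = (478.1100 − 437.25) · e^(−0.0463·7/12)
= 40.8600 × 0.973353 = 39.77
Short position value = −(long value) = -¥39.77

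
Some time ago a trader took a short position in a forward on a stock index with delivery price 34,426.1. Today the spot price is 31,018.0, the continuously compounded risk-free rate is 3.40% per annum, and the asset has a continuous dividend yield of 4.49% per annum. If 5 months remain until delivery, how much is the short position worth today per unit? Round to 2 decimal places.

3498.74

Current fair forward for the remaining 5 months: F = S·e^((r − q)·T), (r − q) = 0.0340 − 0.0449 = -0.0109
F = 31018.0 · e^(-0.0109 × 5/12) = 31018.0 × 0.99546863 = 30877.4460
Value of long forward = (F − K)·e^(−rT) = (30877.4460 − 34426.1) · e^(−0.0340·5/12)
= -3548.6540 × 0.98593321 = -3498.74
Short position value = −(long value) = 3498.74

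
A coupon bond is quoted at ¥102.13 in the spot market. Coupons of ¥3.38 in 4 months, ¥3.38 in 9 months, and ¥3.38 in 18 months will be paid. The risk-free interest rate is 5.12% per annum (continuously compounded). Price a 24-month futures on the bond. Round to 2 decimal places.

PV(coupons) I = 3.38·e^(−0.0512·4/12) + 3.38·e^(−0.0512·9/12) + 3.38·e^(−0.0512·18/12)
I = 3.3228 + 3.2527 + 3.1301 = 9.7056
F = (S − I)·e^(rT) = (102.13 − 9.7056) · e^(0.0512·24/12)
= 92.4244 · e^0.102400 = 92.4244 × 1.107827 = ¥102.39

¥102.39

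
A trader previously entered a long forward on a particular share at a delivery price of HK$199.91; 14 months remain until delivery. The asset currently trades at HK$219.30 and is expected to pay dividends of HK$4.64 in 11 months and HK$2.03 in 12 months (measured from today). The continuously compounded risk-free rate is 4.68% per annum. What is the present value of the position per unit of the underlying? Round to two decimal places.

PV(remaining dividends) I = 4.64·e^(−0.0468·11/12) + 2.03·e^(−0.0468·12/12) = 6.3823
Current forward F = (S − I)·e^(rT) = (219.30 − 6.3823)·e^(0.0468·14/12) = 212.9177 × 1.056118 = 224.8662
Value (long) = (F − K)·e^(−rT) = (224.8662 − 199.91) × 0.946864 = 23.6301
Value = HK$23.63

HK$23.63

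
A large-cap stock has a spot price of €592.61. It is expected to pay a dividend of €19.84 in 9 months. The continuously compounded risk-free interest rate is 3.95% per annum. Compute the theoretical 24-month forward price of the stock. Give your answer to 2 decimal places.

€620.48

PV(dividends) I = 19.84·e^(−0.0395·9/12)
I = 19.2609
F = (S − I)·e^(rT) = (592.61 − 19.2609) · e^(0.0395·24/12)
= 573.3491 · e^0.079000 = 573.3491 × 1.082204 = €620.48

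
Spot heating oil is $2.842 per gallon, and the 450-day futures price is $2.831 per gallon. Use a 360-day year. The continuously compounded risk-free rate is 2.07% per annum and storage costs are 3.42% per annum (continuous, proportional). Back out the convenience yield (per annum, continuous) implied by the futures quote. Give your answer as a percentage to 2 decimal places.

5.80%

F = S·e^((r+u−y)T) ⇒ (r+u−y) = ln(F/S)/T
ln(2.831/2.842) = -0.003878; /T ⇒ -0.003102
y = r + u − ln(F/S)/T = 0.0207 + 0.0342 + 0.003102 = 0.058002
y = 5.80%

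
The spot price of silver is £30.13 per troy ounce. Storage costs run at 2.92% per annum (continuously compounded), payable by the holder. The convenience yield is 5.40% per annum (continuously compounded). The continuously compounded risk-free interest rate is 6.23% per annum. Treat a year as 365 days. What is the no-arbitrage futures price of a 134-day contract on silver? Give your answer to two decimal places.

£30.55 per troy ounce

Net carry = r + u − y = 0.0623 + 0.0292 − 0.0540 = 0.0375
F = S·e^((r+u−y)T) = 30.13 · e^(0.0375 × 134/365) = 30.13 · e^0.013767
= 30.13 × 1.013862 = £30.55 per troy ounce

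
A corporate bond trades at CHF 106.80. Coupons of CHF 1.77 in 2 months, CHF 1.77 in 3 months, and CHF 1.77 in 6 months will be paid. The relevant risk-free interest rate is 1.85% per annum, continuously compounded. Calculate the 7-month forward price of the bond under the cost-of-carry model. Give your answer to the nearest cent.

PV(coupons) I = 1.77·e^(−0.0185·2/12) + 1.77·e^(−0.0185·3/12) + 1.77·e^(−0.0185·6/12)
I = 1.7646 + 1.7618 + 1.7537 = 5.2801
F = (S − I)·e^(rT) = (106.80 − 5.2801) · e^(0.0185·7/12)
= 101.5199 · e^0.010792 = 101.5199 × 1.010850 = CHF 102.62

CHF 102.62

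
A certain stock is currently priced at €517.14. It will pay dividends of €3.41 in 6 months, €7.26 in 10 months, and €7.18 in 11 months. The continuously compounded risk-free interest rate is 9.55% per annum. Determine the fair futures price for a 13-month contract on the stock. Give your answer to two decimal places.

PV(dividends) I = 3.41·e^(−0.0955·6/12) + 7.26·e^(−0.0955·10/12) + 7.18·e^(−0.0955·11/12)
I = 3.2510 + 6.7046 + 6.5782 = 16.5338
F = (S − I)·e^(rT) = (517.14 − 16.5338) · e^(0.0955·13/12)
= 500.6062 · e^0.103458 = 500.6062 × 1.108999 = €555.17

€555.17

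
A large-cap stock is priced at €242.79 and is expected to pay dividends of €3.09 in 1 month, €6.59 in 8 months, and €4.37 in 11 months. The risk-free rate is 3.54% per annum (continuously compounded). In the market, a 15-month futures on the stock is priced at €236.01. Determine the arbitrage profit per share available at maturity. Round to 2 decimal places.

PV(dividends) I = 3.09·e^(−0.0354·1/12) + 6.59·e^(−0.0354·8/12) + 4.37·e^(−0.0354·11/12) = 13.7477
Fair futures F* = (S − I)·e^(rT) = (242.79 − 13.7477)·e^0.044250 = 229.0423 × 1.045244 = 239.4051
Market €236.01 < fair 239.4051: forward underpriced → reverse cash-and-carry (short the stock, invest proceeds at r, pay the dividends, go long the forward).
Profit at T = |F_mkt − F*| = |236.01 − 239.4051| = €3.40 per share

€3.40 per share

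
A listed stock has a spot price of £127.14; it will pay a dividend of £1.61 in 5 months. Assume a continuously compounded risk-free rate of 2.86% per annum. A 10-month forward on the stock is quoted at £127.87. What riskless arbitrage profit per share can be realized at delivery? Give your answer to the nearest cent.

PV(dividends) I = 1.61·e^(−0.0286·5/12) = 1.5909
Fair forward F* = (S − I)·e^(rT) = (127.14 − 1.5909)·e^0.023833 = 125.5491 × 1.024119 = 128.5772
Market £127.87 < fair 128.5772: forward underpriced → reverse cash-and-carry (short the stock, invest proceeds at r, pay the dividends, go long the forward).
Profit at T = |F_mkt − F*| = |127.87 − 128.5772| = £0.71 per share

£0.71 per share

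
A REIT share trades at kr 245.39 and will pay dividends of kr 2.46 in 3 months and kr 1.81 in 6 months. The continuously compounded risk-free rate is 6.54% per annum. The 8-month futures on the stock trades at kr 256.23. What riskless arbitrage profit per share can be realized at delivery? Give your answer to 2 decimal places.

PV(dividends) I = 2.46·e^(−0.0654·3/12) + 1.81·e^(−0.0654·6/12) = 4.1719
Fair futures F* = (S − I)·e^(rT) = (245.39 − 4.1719)·e^0.043600 = 241.2181 × 1.044564 = 251.9677
Market kr 256.23 > fair 251.9677: forward overpriced → cash-and-carry (borrow at r, buy the stock and collect the dividends, short the forward).
Profit at T = |F_mkt − F*| = |256.23 − 251.9677| = kr 4.26 per share

kr 4.26 per share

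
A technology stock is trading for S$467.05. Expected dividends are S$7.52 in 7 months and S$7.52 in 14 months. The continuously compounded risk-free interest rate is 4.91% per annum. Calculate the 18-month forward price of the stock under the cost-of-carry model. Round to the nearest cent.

PV(dividends) I = 7.52·e^(−0.0491·7/12) + 7.52·e^(−0.0491·14/12)
I = 7.3077 + 7.1013 = 14.4090
F = (S − I)·e^(rT) = (467.05 − 14.4090) · e^(0.0491·18/12)
= 452.6410 · e^0.073650 = 452.6410 × 1.076430 = S$487.24

S$487.24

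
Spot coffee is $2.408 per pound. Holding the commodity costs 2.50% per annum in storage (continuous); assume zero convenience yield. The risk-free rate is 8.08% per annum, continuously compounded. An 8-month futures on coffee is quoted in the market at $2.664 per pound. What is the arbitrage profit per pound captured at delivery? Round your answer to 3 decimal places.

$0.080 per pound

Fair futures: F* = S·e^(carry·T), with carry = (r + u) = 0.0808 + 0.0250 = 0.1058
F* = 2.408 · e^(0.1058 × 8/12) = 2.408 · e^0.070533 = 2.408 × 1.073080 = $2.5840
Market $2.664 > fair $2.5840: forward overpriced → cash-and-carry (buy spot, short the forward).
At maturity, profit = |F_mkt − F*| = |2.664 − 2.5840| = $0.080 per pound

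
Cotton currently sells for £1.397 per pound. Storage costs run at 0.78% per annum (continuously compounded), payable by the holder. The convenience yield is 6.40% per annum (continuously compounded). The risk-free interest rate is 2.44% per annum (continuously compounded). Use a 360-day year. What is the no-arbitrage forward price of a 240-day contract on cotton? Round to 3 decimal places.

£1.368 per pound

Net carry = r + u − y = 0.0244 + 0.0078 − 0.0640 = -0.0318
F = S·e^((r+u−y)T) = 1.397 · e^(-0.0318 × 240/360) = 1.397 · e^-0.021200
= 1.397 × 0.979023 = £1.368 per pound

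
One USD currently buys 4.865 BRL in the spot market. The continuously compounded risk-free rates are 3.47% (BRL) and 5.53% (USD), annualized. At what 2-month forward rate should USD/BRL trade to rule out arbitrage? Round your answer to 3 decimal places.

F = S·e^((r_BRL − r_USD)T) = 4.865 · e^((0.0347 − 0.0553) × 2/12)
= 4.865 · e^-0.003433 = 4.865 × 0.996573
F = 4.848 BRL per USD

4.848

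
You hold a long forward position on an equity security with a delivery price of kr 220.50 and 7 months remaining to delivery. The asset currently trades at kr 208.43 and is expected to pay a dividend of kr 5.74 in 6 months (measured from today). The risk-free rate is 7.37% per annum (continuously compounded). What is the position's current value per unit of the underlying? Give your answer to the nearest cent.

-kr 8.32

PV(remaining dividends) I = 5.74·e^(−0.0737·6/12) = 5.5323
Current forward F = (S − I)·e^(rT) = (208.43 − 5.5323)·e^(0.0737·7/12) = 202.8977 × 1.043929 = 211.8108
Value (long) = (F − K)·e^(−rT) = (211.8108 − 220.50) × 0.957919 = -8.3235
Value = -kr 8.32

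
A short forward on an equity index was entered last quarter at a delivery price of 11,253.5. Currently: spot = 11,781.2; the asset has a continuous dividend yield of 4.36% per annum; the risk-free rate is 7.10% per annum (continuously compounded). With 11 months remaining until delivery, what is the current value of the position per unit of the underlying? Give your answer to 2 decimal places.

-775.22

Current fair forward for the remaining 11 months: F = S·e^((r − q)·T), (r − q) = 0.0710 − 0.0436 = 0.0274
F = 11781.2 · e^(0.0274 × 11/12) = 11781.2 × 1.02543475 = 12080.8519
Value of long forward = (F − K)·e^(−rT) = (12080.8519 − 11253.5) · e^(−0.0710·11/12)
= 827.3519 × 0.93698938 = 775.22
Short position value = −(long value) = -775.22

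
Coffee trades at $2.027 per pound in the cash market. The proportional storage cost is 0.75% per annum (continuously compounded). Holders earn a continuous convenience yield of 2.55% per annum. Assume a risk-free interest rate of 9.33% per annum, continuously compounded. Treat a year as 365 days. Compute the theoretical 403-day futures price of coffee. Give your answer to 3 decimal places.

$2.203 per pound

Net carry = r + u − y = 0.0933 + 0.0075 − 0.0255 = 0.0753
F = S·e^((r+u−y)T) = 2.027 · e^(0.0753 × 403/365) = 2.027 · e^0.083139
= 2.027 × 1.086693 = $2.203 per pound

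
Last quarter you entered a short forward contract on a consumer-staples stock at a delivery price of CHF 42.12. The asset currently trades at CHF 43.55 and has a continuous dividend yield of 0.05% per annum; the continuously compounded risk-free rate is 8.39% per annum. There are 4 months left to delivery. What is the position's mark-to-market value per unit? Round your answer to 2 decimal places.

Current fair forward for the remaining 4 months: F = S·e^((r − q)·T), (r − q) = 0.0839 − 0.0005 = 0.0834
F = 43.55 · e^(0.0834 × 4/12) = 43.55 × 1.028190 = 44.7777
Value of long forward = (F − K)·e^(−rT) = (44.7777 − 42.12) · e^(−0.0839·4/12)
= 2.6577 × 0.972421 = 2.58
Short position value = −(long value) = -CHF 2.58

-CHF 2.58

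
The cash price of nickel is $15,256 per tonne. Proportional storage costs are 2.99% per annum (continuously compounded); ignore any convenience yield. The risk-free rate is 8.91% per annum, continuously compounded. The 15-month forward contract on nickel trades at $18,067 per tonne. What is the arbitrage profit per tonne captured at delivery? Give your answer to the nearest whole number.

$364 per tonne

Fair forward: F* = S·e^(carry·T), with carry = (r + u) = 0.0891 + 0.0299 = 0.1190
F* = 15256 · e^(0.1190 × 15/12) = 15256 · e^0.148750 = 15256 × 1.160383 = $17702.8030
Market $18067 > fair $17702.8030: forward overpriced → cash-and-carry (buy spot, short the forward).
At maturity, profit = |F_mkt − F*| = |18067 − 17702.8030| = $364 per tonne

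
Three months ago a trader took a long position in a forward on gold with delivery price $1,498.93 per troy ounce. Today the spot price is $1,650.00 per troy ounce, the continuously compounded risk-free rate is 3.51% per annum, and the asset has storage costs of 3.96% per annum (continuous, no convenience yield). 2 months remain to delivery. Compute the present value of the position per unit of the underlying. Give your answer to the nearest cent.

$170.74 per troy ounce

Current fair forward for the remaining 2 months: F = S·e^((r + u)·T), (r + u) = 0.0351 + 0.0396 = 0.0747
F = 1650.00 · e^(0.0747 × 2/12) = 1650.00 × 1.01252782 = 1670.6709
Value of long forward = (F − K)·e^(−rT) = (1670.6709 − 1498.93) · e^(−0.0351·2/12)
= 171.7409 × 0.99416708 = 170.74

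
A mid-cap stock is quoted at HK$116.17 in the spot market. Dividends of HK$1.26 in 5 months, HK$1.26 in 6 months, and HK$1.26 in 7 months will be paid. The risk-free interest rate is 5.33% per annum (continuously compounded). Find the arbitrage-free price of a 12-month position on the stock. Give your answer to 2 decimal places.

PV(dividends) I = 1.26·e^(−0.0533·5/12) + 1.26·e^(−0.0533·6/12) + 1.26·e^(−0.0533·7/12)
I = 1.2323 + 1.2269 + 1.2214 = 3.6806
F = (S − I)·e^(rT) = (116.17 − 3.6806) · e^(0.0533·12/12)
= 112.4894 · e^0.053300 = 112.4894 × 1.054746 = HK$118.65

HK$118.65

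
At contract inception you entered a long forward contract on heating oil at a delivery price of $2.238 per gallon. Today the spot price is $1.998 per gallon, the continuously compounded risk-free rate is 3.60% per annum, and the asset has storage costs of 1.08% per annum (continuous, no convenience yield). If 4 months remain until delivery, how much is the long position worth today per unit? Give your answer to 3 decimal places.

Current fair forward for the remaining 4 months: F = S·e^((r + u)·T), (r + u) = 0.0360 + 0.0108 = 0.0468
F = 1.998 · e^(0.0468 × 4/12) = 1.998 × 1.015722 = 2.0294
Value of long forward = (F − K)·e^(−rT) = (2.0294 − 2.238) · e^(−0.0360·4/12)
= -0.2086 × 0.988072 = -0.206

-$0.206 per gallon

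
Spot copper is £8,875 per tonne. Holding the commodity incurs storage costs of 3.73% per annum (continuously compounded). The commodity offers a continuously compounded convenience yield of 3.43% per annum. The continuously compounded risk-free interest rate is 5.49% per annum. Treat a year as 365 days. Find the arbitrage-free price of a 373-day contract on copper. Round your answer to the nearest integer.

Net carry = r + u − y = 0.0549 + 0.0373 − 0.0343 = 0.0579
F = S·e^((r+u−y)T) = 8875 · e^(0.0579 × 373/365) = 8875 · e^0.059169
= 8875 × 1.060955 = £9,416 per tonne

£9,416 per tonne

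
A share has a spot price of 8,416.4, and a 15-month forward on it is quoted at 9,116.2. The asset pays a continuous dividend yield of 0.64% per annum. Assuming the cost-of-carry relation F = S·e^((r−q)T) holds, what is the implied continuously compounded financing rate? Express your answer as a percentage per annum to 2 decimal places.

7.03%

From F = S·e^((r−q)T): (r − q) = ln(F/S)/T
ln(9116.2/8416.4) = ln(1.083147) = 0.079871
(r − q) = 0.079871 / (15/12) = 0.063897
r = ln(F/S)/T + q = 0.063897 + 0.0064 = 0.070297
r = 7.03%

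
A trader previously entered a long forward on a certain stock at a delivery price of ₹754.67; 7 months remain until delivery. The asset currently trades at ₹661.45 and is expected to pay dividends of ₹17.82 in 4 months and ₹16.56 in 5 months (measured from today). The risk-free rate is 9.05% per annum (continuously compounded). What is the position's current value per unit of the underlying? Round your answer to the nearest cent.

PV(remaining dividends) I = 17.82·e^(−0.0905·4/12) + 16.56·e^(−0.0905·5/12) = 33.2376
Current forward F = (S − I)·e^(rT) = (661.45 − 33.2376)·e^(0.0905·7/12) = 628.2124 × 1.054210 = 662.2678
Value (long) = (F − K)·e^(−rT) = (662.2678 − 754.67) × 0.948578 = -87.6507
Value = -₹87.65

-₹87.65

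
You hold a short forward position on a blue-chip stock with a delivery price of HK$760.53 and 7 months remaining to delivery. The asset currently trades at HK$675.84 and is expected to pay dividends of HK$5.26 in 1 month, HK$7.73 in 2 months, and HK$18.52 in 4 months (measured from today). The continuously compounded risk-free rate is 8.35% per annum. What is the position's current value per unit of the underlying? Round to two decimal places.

HK$79.39

PV(remaining dividends) I = 5.26·e^(−0.0835·1/12) + 7.73·e^(−0.0835·2/12) + 18.52·e^(−0.0835·4/12) = 30.8583
Current forward F = (S − I)·e^(rT) = (675.84 − 30.8583)·e^(0.0835·7/12) = 644.9817 × 1.049914 = 677.1753
Value (long) = (F − K)·e^(−rT) = (677.1753 − 760.53) × 0.952459 = -79.3919
Short position value = −(long value) = HK$79.39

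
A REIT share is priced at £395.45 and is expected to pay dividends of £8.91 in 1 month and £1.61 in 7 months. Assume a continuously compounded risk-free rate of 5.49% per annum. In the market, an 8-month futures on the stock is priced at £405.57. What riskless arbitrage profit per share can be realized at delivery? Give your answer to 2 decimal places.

PV(dividends) I = 8.91·e^(−0.0549·1/12) + 1.61·e^(−0.0549·7/12) = 10.4286
Fair futures F* = (S − I)·e^(rT) = (395.45 − 10.4286)·e^0.036600 = 385.0214 × 1.037278 = 399.3742
Market £405.57 > fair 399.3742: forward overpriced → cash-and-carry (borrow at r, buy the stock and collect the dividends, short the forward).
Profit at T = |F_mkt − F*| = |405.57 − 399.3742| = £6.20 per share

£6.20 per share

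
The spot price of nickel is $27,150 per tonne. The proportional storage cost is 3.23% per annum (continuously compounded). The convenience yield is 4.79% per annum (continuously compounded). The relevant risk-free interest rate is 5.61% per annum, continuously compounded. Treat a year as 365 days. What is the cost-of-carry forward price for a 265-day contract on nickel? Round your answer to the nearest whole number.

Net carry = r + u − y = 0.0561 + 0.0323 − 0.0479 = 0.0405
F = S·e^((r+u−y)T) = 27150 · e^(0.0405 × 265/365) = 27150 · e^0.029404
= 27150 × 1.029841 = $27,960 per tonne

$27,960 per tonne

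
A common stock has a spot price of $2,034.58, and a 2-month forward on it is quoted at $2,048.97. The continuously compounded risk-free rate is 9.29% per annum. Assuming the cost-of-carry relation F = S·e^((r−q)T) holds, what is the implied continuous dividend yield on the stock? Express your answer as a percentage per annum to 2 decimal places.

5.06%

From F = S·e^((r−q)T): (r − q) = ln(F/S)/T
ln(2048.97/2034.58) = ln(1.007073) = 0.007048
(r − q) = 0.007048 / (2/12) = 0.042288
q = r − ln(F/S)/T = 0.0929 − 0.042288 = 0.050612
q = 5.06%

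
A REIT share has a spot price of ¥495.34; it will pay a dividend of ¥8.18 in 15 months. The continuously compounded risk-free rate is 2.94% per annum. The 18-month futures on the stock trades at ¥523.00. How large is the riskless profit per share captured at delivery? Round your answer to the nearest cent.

PV(dividends) I = 8.18·e^(−0.0294·15/12) = 7.8848
Fair futures F* = (S − I)·e^(rT) = (495.34 − 7.8848)·e^0.044100 = 487.4552 × 1.045087 = 509.4331
Market ¥523.00 > fair 509.4331: forward overpriced → cash-and-carry (borrow at r, buy the stock and collect the dividends, short the forward).
Profit at T = |F_mkt − F*| = |523.00 − 509.4331| = ¥13.57 per share

¥13.57 per share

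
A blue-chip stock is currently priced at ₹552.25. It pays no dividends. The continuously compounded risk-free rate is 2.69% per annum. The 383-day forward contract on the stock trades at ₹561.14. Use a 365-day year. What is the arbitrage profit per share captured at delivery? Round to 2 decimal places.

Fair forward: F* = S·e^(carry·T), with carry = r = 0.0269
F* = 552.25 · e^(0.0269 × 383/365) = 552.25 · e^0.028227 = 552.25 × 1.028629 = ₹568.0604
Market ₹561.14 < fair ₹568.0604: forward underpriced → reverse cash-and-carry (short spot, go long the forward).
At maturity, profit = |F_mkt − F*| = |561.14 − 568.0604| = ₹6.92 per share

₹6.92 per share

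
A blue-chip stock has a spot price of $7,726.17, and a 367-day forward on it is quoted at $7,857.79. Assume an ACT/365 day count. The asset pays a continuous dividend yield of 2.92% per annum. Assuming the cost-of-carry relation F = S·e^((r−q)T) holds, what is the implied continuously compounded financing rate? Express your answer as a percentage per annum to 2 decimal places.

From F = S·e^((r−q)T): (r − q) = ln(F/S)/T
ln(7857.79/7726.17) = ln(1.017036) = 0.016893
(r − q) = 0.016893 / (367/365) = 0.016801
r = ln(F/S)/T + q = 0.016801 + 0.0292 = 0.046001
r = 4.60%

4.60%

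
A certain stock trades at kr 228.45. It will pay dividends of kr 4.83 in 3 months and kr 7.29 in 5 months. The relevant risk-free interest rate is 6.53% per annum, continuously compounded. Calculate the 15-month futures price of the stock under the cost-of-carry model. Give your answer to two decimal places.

kr 235.03

PV(dividends) I = 4.83·e^(−0.0653·3/12) + 7.29·e^(−0.0653·5/12)
I = 4.7518 + 7.0943 = 11.8461
F = (S − I)·e^(rT) = (228.45 − 11.8461) · e^(0.0653·15/12)
= 216.6039 · e^0.081625 = 216.6039 × 1.085049 = kr 235.03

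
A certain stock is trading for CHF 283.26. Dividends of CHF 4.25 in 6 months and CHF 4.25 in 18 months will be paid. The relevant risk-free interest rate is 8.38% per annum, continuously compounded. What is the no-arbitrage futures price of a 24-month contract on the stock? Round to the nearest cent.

PV(dividends) I = 4.25·e^(−0.0838·6/12) + 4.25·e^(−0.0838·18/12)
I = 4.0756 + 3.7480 = 7.8236
F = (S − I)·e^(rT) = (283.26 − 7.8236) · e^(0.0838·24/12)
= 275.4364 · e^0.167600 = 275.4364 × 1.182464 = CHF 325.69

CHF 325.69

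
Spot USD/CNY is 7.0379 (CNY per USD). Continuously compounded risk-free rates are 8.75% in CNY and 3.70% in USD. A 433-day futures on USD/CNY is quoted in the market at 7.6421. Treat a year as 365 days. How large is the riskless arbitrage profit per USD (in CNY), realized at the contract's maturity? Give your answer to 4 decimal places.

Fair futures: F* = S·e^(carry·T), with carry = (r_CNY − r_USD) = 0.0875 − 0.0370 = 0.0505
F* = 7.0379 · e^(0.0505 × 433/365) = 7.0379 · e^0.059908 = 7.0379 × 1.061739 = 7.4724
Market 7.6421 > fair 7.4724: forward overpriced → cash-and-carry (buy spot, short the forward).
At maturity, profit = |F_mkt − F*| = |7.6421 − 7.4724| = 0.1697 per USD (in CNY)

0.1697 per USD (in CNY)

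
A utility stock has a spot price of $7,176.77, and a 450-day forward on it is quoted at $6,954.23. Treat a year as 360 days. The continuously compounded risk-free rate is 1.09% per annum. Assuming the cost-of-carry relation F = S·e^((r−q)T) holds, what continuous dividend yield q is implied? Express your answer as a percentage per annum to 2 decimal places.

3.61%

From F = S·e^((r−q)T): (r − q) = ln(F/S)/T
ln(6954.23/7176.77) = ln(0.968992) = -0.031499
(r − q) = -0.031499 / (450/360) = -0.025199
q = r − ln(F/S)/T = 0.0109 + 0.025199 = 0.036099
q = 3.61%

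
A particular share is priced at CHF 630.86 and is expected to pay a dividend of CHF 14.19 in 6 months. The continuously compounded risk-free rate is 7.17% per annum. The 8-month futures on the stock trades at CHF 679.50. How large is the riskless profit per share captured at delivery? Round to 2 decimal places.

PV(dividends) I = 14.19·e^(−0.0717·6/12) = 13.6903
Fair futures F* = (S − I)·e^(rT) = (630.86 − 13.6903)·e^0.047800 = 617.1697 × 1.048961 = 647.3869
Market CHF 679.50 > fair 647.3869: forward overpriced → cash-and-carry (borrow at r, buy the stock and collect the dividends, short the forward).
Profit at T = |F_mkt − F*| = |679.50 − 647.3869| = CHF 32.11 per share

CHF 32.11 per share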